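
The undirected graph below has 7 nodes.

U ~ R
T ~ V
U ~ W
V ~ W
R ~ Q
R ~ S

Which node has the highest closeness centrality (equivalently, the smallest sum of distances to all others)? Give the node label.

Farness (sum of distances to all others) for each node — Q:17, R:12, S:17, T:20, U:11, V:15, W:12.
The smallest farness is 11, for U, so U has the highest closeness.

U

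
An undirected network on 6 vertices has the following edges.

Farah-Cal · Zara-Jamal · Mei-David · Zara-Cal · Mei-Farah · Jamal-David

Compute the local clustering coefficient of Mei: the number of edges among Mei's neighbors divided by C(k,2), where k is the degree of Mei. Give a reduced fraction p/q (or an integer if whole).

0

Mei's neighbors: David and Farah (k = 2).
Possible neighbor pairs: C(2,2) = 1. Edges among them: none → e = 0.
Clustering(Mei) = 0/1.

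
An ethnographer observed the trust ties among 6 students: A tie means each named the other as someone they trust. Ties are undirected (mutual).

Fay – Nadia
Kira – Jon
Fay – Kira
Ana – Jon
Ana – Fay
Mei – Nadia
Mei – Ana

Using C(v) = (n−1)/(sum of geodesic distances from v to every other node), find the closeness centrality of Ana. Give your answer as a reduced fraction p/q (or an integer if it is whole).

Distances from Ana: Fay:1, Jon:1, Kira:2, Mei:1, Nadia:2. Sum = 7.
n = 6, so closeness = 5/7.

5/7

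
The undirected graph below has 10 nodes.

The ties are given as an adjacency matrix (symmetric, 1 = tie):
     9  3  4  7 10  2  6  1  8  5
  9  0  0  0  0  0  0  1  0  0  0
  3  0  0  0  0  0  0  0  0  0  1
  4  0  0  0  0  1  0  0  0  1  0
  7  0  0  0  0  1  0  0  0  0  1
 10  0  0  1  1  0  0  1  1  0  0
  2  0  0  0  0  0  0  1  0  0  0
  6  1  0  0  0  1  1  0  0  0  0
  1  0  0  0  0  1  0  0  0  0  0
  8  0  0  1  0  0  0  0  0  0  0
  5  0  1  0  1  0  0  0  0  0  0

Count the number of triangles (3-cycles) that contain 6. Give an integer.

0

6's neighbors are 2, 9, and 10, but none of them are tied to each other, so no triangle contains 6.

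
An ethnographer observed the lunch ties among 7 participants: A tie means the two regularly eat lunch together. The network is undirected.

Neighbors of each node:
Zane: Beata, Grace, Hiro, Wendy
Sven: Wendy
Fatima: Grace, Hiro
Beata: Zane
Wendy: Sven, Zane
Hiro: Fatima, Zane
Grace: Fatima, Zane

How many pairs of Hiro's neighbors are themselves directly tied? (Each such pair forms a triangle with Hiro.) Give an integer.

0

Hiro's neighbors are Fatima and Zane, but none of them are tied to each other, so no triangle contains Hiro.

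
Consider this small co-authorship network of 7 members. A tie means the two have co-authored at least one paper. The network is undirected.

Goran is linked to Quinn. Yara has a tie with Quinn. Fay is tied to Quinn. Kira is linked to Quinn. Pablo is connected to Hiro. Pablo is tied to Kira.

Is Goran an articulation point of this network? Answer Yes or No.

Even without Goran, every remaining node can still reach every other (the residual graph is connected), so Goran is not a cut vertex.

No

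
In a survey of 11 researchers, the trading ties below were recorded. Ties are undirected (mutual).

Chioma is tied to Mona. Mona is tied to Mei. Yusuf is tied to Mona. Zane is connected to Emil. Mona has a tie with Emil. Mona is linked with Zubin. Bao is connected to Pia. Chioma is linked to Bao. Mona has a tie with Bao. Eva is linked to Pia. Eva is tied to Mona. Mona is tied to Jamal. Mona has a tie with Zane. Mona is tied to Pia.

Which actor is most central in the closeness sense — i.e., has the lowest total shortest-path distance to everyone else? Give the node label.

Mona

Farness (sum of distances to all others) for each node — Bao:17, Chioma:18, Emil:18, Eva:18, Jamal:19, Mei:19, Mona:10, Pia:17, Yusuf:19, Zane:18, Zubin:19.
The smallest farness is 10, for Mona, so Mona has the highest closeness.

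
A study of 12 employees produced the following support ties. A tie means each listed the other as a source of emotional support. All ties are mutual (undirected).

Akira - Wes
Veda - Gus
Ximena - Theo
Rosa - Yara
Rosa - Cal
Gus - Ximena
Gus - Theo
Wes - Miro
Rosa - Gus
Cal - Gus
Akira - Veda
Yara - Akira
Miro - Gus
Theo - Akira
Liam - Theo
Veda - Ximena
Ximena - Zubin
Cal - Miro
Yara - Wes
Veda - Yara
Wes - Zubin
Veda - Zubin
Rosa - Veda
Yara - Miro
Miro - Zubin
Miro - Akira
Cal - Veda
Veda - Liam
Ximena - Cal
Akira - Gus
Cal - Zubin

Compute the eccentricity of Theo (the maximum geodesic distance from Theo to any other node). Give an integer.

Distances from Theo: Akira:1, Cal:2, Gus:1, Liam:1, Miro:2, Rosa:2, Veda:2, Wes:2, Ximena:1, Yara:2, Zubin:2.
The largest is 2 (to Veda, Cal, Zubin, Miro, Rosa, Yara, and Wes), so the eccentricity of Theo is 2.

2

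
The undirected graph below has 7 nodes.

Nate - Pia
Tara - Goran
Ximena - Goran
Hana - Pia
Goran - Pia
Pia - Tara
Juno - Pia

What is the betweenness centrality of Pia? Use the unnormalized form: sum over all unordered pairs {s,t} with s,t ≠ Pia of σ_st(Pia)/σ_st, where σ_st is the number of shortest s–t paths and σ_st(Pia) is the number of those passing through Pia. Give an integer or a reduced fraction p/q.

Pairs whose geodesics pass through Pia — Tara–Hana: 1; Tara–Juno: 1; Tara–Nate: 1; Hana–Juno: 1; Hana–Goran: 1; Hana–Nate: 1; Hana–Ximena: 1; Juno–Goran: 1; Juno–Nate: 1; Juno–Ximena: 1; Goran–Nate: 1; Nate–Ximena: 1.
All other pairs contribute 0.
Summing the contributions gives betweenness(Pia) = 12.

12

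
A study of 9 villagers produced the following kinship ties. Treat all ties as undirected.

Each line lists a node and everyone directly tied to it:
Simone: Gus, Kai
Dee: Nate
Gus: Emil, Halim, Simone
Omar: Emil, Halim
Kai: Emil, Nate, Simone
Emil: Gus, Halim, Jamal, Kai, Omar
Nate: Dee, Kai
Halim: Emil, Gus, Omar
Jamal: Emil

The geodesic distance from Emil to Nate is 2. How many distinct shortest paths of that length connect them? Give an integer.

1

The shortest distance is 2, and the only length-2 path is Emil–Kai–Nate. So there is exactly 1 shortest path.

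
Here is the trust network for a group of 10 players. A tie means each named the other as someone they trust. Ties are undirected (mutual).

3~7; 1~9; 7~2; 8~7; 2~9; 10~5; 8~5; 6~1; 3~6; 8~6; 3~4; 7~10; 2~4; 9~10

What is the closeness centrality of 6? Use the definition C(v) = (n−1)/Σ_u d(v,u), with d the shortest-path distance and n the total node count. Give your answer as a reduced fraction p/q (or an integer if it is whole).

Distances from 6: 1:1, 2:3, 3:1, 4:2, 5:2, 7:2, 8:1, 9:2, 10:3. Sum = 17.
n = 10, so closeness = 9/17.

9/17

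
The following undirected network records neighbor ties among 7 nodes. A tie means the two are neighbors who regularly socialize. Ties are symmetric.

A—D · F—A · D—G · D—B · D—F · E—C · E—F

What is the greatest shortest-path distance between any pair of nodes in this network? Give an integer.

4

Eccentricity of each node (its greatest distance to any other): A:3, B:4, C:4, D:3, E:3, F:2, G:4.
The maximum eccentricity is 4, realized for instance by the pair G–C via G – D – F – E – C. So the diameter is 4.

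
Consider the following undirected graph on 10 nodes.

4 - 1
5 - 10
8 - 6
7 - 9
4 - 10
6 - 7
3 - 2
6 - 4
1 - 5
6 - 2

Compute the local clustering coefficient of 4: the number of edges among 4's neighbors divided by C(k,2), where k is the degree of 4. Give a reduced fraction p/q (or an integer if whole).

0

4's neighbors: 1, 6, and 10 (k = 3).
Possible neighbor pairs: C(3,2) = 3. Edges among them: none → e = 0.
Clustering(4) = 0/3 = 0.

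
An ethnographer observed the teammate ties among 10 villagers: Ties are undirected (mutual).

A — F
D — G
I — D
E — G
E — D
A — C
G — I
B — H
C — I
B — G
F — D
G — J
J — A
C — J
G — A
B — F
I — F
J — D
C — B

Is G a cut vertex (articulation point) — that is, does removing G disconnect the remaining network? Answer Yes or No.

No

Even without G, every remaining node can still reach every other (the residual graph is connected), so G is not a cut vertex.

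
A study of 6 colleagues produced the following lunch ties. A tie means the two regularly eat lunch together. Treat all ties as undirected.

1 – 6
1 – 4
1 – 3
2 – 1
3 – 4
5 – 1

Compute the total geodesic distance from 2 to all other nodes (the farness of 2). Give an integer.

9

Distances from 2: 1:1, 3:2, 4:2, 5:2, 6:2.
Sum = 1 + 2 + 2 + 2 + 2 = 9.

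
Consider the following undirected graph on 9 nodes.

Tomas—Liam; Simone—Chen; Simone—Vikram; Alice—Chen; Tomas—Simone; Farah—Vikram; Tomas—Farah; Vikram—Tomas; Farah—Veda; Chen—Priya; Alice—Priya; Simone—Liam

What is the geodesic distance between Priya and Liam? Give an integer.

3

One shortest route is Priya – Chen – Simone – Liam, which uses 3 edges, and at distance 2 from Priya we only reach {Simone}, which does not include Liam. So d(Priya,Liam) = 3.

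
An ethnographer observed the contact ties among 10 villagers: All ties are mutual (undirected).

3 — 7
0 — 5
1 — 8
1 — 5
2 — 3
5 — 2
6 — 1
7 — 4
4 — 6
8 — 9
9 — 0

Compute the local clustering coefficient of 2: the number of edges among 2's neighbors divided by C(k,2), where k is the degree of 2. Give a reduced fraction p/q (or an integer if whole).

0

2's neighbors: 3 and 5 (k = 2).
Possible neighbor pairs: C(2,2) = 1. Edges among them: none → e = 0.
Clustering(2) = 0/1.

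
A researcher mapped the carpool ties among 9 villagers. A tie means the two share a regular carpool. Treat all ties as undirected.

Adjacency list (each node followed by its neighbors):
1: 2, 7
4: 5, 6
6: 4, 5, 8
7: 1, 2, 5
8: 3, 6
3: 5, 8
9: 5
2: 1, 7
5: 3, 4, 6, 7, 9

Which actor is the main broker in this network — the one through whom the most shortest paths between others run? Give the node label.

5

Unnormalized betweenness of each node: 1:0, 2:0, 3:5/2, 4:0, 5:41/2, 6:7/2, 7:12, 8:1/2, 9:0.
5 has the largest value, 41/2, making it the main broker — the node through which the most shortest paths run.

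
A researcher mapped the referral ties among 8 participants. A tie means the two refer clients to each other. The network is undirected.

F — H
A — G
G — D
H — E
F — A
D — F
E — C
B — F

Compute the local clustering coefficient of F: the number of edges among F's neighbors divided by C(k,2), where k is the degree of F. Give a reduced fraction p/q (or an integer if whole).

0

F's neighbors: A, B, D, and H (k = 4).
Possible neighbor pairs: C(4,2) = 6. Edges among them: none → e = 0.
Clustering(F) = 0/6 = 0.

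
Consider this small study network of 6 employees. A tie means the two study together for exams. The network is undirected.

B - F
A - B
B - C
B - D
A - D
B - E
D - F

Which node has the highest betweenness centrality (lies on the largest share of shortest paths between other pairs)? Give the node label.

Unnormalized betweenness of each node: A:0, B:15/2, C:0, D:1/2, E:0, F:0.
B has the largest value, 15/2, making it the main broker — the node through which the most shortest paths run.

B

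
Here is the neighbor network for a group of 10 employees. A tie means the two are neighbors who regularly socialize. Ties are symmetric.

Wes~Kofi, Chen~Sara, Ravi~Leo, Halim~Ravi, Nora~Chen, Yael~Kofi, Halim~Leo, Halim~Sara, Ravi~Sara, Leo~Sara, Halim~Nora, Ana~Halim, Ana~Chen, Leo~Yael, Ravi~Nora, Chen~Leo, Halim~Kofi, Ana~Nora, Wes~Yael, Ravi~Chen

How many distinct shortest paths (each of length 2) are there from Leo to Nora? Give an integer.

The shortest distance is 2. The length-2 paths are: Leo–Ravi–Nora; Leo–Chen–Nora; Leo–Halim–Nora.
That gives 3 distinct shortest paths.

3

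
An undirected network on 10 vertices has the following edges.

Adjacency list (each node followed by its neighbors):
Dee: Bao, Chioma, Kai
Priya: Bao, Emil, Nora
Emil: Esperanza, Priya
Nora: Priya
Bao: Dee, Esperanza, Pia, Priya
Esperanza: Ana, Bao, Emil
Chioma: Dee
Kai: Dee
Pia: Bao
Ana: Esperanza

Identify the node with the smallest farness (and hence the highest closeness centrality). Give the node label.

Farness (sum of distances to all others) for each node — Ana:26, Bao:14, Chioma:26, Dee:18, Emil:22, Esperanza:18, Kai:26, Nora:26, Pia:22, Priya:18.
The smallest farness is 14, for Bao, so Bao has the highest closeness.

Bao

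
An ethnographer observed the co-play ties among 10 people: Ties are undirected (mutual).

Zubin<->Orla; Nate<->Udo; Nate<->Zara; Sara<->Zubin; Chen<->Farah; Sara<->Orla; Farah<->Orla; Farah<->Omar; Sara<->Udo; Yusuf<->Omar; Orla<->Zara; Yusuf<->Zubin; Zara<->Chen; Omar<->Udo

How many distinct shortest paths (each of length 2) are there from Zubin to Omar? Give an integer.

The shortest distance is 2, and the only length-2 path is Zubin–Yusuf–Omar. So there is exactly 1 shortest path.

1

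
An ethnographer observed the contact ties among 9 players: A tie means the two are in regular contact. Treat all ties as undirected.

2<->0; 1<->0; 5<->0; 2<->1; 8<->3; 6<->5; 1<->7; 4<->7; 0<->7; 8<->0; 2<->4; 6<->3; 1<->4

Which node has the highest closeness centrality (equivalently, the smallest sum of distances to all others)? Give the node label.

Farness (sum of distances to all others) for each node — 0:11, 1:14, 2:15, 3:19, 4:19, 5:15, 6:19, 7:15, 8:15.
The smallest farness is 11, for 0, so 0 has the highest closeness.

0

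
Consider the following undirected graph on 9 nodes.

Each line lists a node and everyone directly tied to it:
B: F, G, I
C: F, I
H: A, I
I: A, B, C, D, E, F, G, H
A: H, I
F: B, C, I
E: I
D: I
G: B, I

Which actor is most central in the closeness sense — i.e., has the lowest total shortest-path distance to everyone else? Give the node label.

Farness (sum of distances to all others) for each node — A:14, B:13, C:14, D:15, E:15, F:13, G:14, H:14, I:8.
The smallest farness is 8, for I, so I has the highest closeness.

I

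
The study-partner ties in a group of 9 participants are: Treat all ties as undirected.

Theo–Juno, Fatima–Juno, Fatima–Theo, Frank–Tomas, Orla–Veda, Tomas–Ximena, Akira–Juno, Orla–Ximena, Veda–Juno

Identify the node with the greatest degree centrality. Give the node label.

Juno

Degrees — Akira:1, Fatima:2, Frank:1, Juno:4, Orla:2, Theo:2, Tomas:2, Veda:2, Ximena:2.
The maximum is 4, attained only by Juno.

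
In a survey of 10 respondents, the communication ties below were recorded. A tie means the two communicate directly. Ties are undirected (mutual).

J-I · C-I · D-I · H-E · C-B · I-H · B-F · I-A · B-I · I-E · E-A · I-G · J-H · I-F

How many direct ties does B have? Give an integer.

3

B is directly tied to C, F, and I. That is 3 neighbors, so the degree of B is 3.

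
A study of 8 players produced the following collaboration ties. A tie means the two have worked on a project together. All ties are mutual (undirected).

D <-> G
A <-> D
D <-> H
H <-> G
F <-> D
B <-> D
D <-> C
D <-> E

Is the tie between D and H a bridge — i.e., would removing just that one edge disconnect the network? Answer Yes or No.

Even without that edge, D still reaches H via D – G – H, so the network stays connected. Not a bridge.

No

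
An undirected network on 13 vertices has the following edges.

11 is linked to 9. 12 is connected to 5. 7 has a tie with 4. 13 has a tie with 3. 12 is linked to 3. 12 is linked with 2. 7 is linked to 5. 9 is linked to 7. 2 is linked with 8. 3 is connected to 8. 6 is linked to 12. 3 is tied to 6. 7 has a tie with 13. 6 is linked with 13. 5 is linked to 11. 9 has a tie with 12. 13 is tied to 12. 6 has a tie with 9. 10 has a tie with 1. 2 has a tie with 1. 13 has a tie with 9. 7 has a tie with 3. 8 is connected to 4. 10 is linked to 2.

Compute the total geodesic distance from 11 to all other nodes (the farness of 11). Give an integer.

Distances from 11: 1:4, 2:3, 3:3, 4:3, 5:1, 6:2, 7:2, 8:4, 9:1, 10:4, 12:2, 13:2.
Sum = 4 + 3 + 3 + 3 + 1 + 2 + 2 + 4 + 1 + 4 + 2 + 2 = 31.

31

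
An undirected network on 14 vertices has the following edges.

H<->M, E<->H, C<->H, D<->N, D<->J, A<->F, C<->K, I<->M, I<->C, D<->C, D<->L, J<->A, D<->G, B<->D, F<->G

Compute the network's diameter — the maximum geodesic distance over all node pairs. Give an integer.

5

Eccentricity of each node (its greatest distance to any other): A:5, B:4, C:3, D:3, E:5, F:5, G:4, H:4, I:4, J:4, K:4, L:4, M:5, N:4.
The maximum eccentricity is 5, realized for instance by the pair A–E via A – J – D – C – H – E. So the diameter is 5.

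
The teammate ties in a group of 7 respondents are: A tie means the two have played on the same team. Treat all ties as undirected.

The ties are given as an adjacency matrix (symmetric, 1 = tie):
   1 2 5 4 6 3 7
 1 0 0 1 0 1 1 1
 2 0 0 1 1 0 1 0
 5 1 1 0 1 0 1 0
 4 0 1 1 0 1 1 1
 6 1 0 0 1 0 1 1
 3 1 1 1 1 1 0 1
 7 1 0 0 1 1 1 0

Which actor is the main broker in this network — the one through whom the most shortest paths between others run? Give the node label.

Unnormalized betweenness of each node: 1:2/3, 2:0, 3:29/12, 4:5/3, 5:3/4, 6:1/4, 7:1/4.
3 has the largest value, 29/12, making it the main broker — the node through which the most shortest paths run.

3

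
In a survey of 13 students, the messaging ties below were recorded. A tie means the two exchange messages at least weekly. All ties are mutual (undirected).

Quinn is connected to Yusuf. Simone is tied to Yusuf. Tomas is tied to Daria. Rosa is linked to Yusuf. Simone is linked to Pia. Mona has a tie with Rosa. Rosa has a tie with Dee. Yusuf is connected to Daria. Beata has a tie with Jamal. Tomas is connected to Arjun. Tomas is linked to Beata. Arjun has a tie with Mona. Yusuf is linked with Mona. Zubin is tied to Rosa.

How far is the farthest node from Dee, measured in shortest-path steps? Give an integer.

Distances from Dee: Arjun:3, Beata:5, Daria:3, Jamal:6, Mona:2, Pia:4, Quinn:3, Rosa:1, Simone:3, Tomas:4, Yusuf:2, Zubin:2.
The largest is 6 (to Jamal), so the eccentricity of Dee is 6.

6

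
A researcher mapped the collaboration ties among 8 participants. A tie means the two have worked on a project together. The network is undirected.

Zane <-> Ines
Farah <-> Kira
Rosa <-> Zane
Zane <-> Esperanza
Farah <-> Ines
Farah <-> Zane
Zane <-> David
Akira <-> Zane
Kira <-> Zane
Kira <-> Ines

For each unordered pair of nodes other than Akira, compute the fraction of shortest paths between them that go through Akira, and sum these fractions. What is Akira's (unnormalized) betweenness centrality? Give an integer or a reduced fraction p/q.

0

No shortest path between any pair of other nodes passes through Akira.
Summing the contributions gives betweenness(Akira) = 0.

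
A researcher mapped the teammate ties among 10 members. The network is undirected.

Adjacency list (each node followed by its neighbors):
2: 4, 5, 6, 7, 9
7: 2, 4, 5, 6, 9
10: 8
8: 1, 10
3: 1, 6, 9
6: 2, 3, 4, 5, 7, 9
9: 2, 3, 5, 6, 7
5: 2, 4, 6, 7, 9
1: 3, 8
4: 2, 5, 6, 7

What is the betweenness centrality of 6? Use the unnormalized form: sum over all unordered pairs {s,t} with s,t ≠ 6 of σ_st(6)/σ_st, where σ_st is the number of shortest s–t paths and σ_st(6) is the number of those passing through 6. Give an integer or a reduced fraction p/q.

41/4

Pairs whose geodesics pass through 6 — 7–3: 1/2; 7–8: 1/2; 7–10: 1/2; 7–1: 1/2; 4–3: 1; 4–9: 1/4; 4–8: 1; 4–10: 1; 4–1: 1; 3–2: 1/2; 3–5: 1/2; 2–8: 1/2; 2–10: 1/2; 2–1: 1/2 … (+3 more pairs).
All other pairs contribute 0.
Summing the contributions gives betweenness(6) = 41/4.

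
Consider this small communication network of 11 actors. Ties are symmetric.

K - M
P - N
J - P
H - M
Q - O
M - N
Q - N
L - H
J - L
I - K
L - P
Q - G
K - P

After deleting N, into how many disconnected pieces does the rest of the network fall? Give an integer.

2

Without N, the remaining ties split the others into: {H, I, J, K, L, M, P}; {G, O, Q}.
That's 2 separate components.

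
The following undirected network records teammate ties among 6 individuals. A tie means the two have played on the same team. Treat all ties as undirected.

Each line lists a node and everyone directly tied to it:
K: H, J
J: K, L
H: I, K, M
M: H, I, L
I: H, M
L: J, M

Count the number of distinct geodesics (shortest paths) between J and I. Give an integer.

2

The shortest distance is 3. The length-3 paths are: J–K–H–I; J–L–M–I.
That gives 2 distinct shortest paths.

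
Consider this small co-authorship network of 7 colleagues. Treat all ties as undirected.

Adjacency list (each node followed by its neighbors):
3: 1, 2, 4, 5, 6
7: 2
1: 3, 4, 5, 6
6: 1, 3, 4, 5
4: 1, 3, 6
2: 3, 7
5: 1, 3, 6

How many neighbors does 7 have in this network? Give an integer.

7 is directly tied to 2. That is 1 neighbor, so the degree of 7 is 1.

1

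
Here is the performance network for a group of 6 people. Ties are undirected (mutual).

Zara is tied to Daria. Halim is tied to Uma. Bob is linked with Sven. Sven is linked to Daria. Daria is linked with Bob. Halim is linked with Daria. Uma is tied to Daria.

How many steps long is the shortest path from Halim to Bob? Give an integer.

2

One shortest route is Halim – Daria – Bob, which uses 2 edges, and Halim and Bob are not directly tied, so nothing shorter exists. So d(Halim,Bob) = 2.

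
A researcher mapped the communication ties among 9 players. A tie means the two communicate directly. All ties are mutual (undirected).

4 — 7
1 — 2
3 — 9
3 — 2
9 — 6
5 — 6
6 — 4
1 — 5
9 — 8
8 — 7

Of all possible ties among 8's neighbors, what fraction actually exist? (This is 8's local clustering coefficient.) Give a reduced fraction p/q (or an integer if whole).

0

8's neighbors: 7 and 9 (k = 2).
Possible neighbor pairs: C(2,2) = 1. Edges among them: none → e = 0.
Clustering(8) = 0/1.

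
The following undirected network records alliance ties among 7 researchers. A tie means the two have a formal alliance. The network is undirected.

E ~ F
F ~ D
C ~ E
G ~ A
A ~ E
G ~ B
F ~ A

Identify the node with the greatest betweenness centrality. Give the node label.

A

Unnormalized betweenness of each node: A:8, B:0, C:0, D:0, E:5, F:5, G:5.
A has the largest value, 8, making it the main broker — the node through which the most shortest paths run.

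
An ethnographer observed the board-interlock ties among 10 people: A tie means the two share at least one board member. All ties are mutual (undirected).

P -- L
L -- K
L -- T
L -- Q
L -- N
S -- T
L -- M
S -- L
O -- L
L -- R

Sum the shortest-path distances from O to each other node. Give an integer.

Distances from O: K:2, L:1, M:2, N:2, P:2, Q:2, R:2, S:2, T:2.
Sum = 2 + 1 + 2 + 2 + 2 + 2 + 2 + 2 + 2 = 17.

17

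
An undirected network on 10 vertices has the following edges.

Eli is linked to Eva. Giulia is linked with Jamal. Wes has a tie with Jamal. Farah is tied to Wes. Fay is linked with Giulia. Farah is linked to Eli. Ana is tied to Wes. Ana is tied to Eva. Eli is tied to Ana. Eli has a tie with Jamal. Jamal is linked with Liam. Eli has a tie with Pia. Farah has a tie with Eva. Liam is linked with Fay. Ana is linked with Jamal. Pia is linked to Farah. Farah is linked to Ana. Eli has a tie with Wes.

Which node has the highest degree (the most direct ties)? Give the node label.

Eli

Degrees — Ana:5, Eli:6, Eva:3, Farah:5, Fay:2, Giulia:2, Jamal:5, Liam:2, Pia:2, Wes:4.
The maximum is 6, attained only by Eli.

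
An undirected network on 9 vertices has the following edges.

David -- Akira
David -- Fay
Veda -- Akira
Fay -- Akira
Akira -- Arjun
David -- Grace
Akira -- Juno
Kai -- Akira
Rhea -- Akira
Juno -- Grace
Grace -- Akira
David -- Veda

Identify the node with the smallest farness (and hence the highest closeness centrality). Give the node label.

Akira

Farness (sum of distances to all others) for each node — Akira:8, Arjun:15, David:12, Fay:14, Grace:13, Juno:14, Kai:15, Rhea:15, Veda:14.
The smallest farness is 8, for Akira, so Akira has the highest closeness.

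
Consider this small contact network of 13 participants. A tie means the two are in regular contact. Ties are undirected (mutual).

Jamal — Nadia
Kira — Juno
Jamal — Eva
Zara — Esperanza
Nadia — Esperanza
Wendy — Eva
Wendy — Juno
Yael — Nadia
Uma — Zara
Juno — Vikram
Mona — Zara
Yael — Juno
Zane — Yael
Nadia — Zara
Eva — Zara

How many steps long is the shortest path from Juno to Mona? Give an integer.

One shortest route is Juno – Wendy – Eva – Zara – Mona, which uses 4 edges, and at distance 3 from Juno we only reach {Esperanza, Jamal, Zara}, which does not include Mona. So d(Juno,Mona) = 4.

4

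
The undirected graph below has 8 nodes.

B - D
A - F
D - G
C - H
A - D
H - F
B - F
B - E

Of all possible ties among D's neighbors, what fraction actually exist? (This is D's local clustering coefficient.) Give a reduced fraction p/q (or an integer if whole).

D's neighbors: A, B, and G (k = 3).
Possible neighbor pairs: C(3,2) = 3. Edges among them: none → e = 0.
Clustering(D) = 0/3 = 0.

0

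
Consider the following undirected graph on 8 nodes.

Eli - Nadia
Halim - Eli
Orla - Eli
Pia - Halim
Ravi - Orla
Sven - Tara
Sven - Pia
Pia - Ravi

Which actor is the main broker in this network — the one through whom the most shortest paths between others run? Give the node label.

Pia

Unnormalized betweenness of each node: Eli:7, Halim:6, Nadia:0, Orla:2, Pia:11, Ravi:3, Sven:6, Tara:0.
Pia has the largest value, 11, making it the main broker — the node through which the most shortest paths run.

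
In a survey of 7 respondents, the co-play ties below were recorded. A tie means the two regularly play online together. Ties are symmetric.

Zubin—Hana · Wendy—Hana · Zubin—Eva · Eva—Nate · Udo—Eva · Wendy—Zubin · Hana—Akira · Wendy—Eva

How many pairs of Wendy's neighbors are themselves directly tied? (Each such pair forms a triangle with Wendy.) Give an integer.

2

Wendy's neighbors: Eva, Hana, and Zubin.
Neighbor pairs that are themselves tied: Wendy–Eva–Zubin; Wendy–Hana–Zubin. Each forms one triangle with Wendy, for 2 in total.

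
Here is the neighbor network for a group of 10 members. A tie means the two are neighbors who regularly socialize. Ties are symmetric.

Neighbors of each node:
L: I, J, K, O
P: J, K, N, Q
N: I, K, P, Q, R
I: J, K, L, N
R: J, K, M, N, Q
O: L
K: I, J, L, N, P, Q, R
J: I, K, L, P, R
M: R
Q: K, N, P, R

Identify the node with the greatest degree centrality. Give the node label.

K

Degrees — I:4, J:5, K:7, L:4, M:1, N:5, O:1, P:4, Q:4, R:5.
The maximum is 7, attained only by K.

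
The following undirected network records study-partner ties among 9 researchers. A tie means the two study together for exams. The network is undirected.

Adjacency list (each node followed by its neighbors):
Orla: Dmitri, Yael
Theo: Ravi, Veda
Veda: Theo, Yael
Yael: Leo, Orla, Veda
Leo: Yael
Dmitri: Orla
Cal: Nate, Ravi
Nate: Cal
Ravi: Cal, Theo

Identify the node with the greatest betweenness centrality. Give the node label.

Unnormalized betweenness of each node: Cal:7, Dmitri:0, Leo:0, Nate:0, Orla:7, Ravi:12, Theo:15, Veda:16, Yael:17.
Yael has the largest value, 17, making it the main broker — the node through which the most shortest paths run.

Yael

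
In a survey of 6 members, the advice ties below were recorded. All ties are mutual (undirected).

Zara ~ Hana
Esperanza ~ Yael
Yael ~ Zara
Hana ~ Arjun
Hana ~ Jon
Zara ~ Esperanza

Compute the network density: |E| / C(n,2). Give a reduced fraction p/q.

2/5

There are 6 edges and 6 nodes, so the maximum possible is C(6,2) = 15.
Density = 6/15 = 2/5.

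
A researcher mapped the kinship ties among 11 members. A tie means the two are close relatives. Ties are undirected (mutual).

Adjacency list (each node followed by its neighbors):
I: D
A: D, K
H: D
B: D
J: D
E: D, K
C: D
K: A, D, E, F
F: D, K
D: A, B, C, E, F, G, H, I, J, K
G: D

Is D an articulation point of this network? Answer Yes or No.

Removing D leaves {B} with no path to {G}, so the network splits into 7 components. D is a cut vertex.

Yes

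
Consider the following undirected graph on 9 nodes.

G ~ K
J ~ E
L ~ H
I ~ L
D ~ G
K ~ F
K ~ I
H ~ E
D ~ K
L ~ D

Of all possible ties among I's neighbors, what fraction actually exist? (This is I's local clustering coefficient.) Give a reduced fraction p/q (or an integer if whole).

0

I's neighbors: K and L (k = 2).
Possible neighbor pairs: C(2,2) = 1. Edges among them: none → e = 0.
Clustering(I) = 0/1.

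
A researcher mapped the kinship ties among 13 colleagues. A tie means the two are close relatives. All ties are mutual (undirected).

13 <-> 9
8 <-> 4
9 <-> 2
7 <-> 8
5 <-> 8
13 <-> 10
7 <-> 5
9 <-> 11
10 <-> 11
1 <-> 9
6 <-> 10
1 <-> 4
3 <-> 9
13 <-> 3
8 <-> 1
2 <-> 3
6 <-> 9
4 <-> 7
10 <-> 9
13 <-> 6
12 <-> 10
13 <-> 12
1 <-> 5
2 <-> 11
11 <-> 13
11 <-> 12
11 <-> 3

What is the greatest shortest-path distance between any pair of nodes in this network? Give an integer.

Eccentricity of each node (its greatest distance to any other): 1:3, 2:4, 3:4, 4:4, 5:4, 6:4, 7:5, 8:4, 9:3, 10:4, 11:4, 12:5, 13:4.
The maximum eccentricity is 5, realized for instance by the pair 7–12 via 7 – 5 – 1 – 9 – 13 – 12. So the diameter is 5.

5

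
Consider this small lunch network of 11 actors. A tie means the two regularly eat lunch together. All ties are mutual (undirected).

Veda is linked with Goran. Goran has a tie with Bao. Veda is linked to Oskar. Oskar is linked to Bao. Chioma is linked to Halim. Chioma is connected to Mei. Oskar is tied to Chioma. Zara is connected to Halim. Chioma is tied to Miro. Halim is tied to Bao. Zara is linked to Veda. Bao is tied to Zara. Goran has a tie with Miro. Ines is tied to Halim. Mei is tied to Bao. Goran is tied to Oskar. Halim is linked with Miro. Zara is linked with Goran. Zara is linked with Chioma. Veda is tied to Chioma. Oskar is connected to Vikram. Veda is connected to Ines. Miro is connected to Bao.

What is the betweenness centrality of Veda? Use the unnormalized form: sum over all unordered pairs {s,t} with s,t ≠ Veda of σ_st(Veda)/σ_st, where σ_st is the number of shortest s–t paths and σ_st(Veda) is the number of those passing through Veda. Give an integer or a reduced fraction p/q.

61/12

Pairs whose geodesics pass through Veda — Vikram–Ines: 1; Vikram–Zara: 1/4; Chioma–Goran: 1/4; Chioma–Ines: 1/2; Mei–Ines: 1/3; Goran–Ines: 1; Ines–Oskar: 1; Ines–Zara: 1/2; Oskar–Zara: 1/4.
All other pairs contribute 0.
Summing the contributions gives betweenness(Veda) = 61/12.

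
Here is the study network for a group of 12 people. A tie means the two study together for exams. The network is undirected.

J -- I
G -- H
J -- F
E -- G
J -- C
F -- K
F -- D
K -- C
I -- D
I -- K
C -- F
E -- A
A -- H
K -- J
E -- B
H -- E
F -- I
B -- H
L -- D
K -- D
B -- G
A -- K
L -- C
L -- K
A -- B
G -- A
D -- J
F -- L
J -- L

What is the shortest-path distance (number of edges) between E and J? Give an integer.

One shortest route is E – A – K – J, which uses 3 edges, and at distance 2 from E we only reach {K}, which does not include J. So d(E,J) = 3.

3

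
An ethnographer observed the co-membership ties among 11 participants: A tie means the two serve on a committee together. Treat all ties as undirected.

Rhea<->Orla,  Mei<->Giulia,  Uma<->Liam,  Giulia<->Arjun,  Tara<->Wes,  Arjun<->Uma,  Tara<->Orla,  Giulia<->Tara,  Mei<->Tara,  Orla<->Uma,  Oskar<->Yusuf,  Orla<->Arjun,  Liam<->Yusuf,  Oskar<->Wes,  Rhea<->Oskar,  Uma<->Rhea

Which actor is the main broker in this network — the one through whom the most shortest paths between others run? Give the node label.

Unnormalized betweenness of each node: Arjun:14/3, Giulia:3, Liam:3, Mei:0, Orla:49/6, Oskar:15/2, Rhea:4, Tara:71/6, Uma:28/3, Wes:11/2, Yusuf:2.
Tara has the largest value, 71/6, making it the main broker — the node through which the most shortest paths run.

Tara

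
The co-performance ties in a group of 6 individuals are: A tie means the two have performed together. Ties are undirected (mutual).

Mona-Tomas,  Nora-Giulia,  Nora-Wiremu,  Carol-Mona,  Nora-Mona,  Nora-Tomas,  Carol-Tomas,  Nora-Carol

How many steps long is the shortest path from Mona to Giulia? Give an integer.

One shortest route is Mona – Nora – Giulia, which uses 2 edges, and Mona and Giulia are not directly tied, so nothing shorter exists. So d(Mona,Giulia) = 2.

2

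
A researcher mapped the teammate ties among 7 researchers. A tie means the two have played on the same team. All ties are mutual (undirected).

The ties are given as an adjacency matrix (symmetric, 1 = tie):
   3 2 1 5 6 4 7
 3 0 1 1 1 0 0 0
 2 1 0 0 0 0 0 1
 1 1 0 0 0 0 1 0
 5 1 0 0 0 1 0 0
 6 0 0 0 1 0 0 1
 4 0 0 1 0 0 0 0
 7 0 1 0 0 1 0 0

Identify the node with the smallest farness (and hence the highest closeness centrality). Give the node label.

3

Farness (sum of distances to all others) for each node — 1:12, 2:11, 3:9, 4:17, 5:11, 6:13, 7:13.
The smallest farness is 9, for 3, so 3 has the highest closeness.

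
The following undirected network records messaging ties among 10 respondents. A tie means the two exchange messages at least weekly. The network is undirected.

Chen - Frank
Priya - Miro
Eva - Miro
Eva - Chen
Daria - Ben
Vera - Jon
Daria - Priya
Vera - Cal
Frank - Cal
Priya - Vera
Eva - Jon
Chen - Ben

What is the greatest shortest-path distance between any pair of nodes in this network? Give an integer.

Eccentricity of each node (its greatest distance to any other): Ben:3, Cal:3, Chen:3, Daria:3, Eva:3, Frank:3, Jon:3, Miro:3, Priya:3, Vera:3.
The maximum eccentricity is 3, realized for instance by the pair Daria–Eva via Daria – Ben – Chen – Eva. So the diameter is 3.

3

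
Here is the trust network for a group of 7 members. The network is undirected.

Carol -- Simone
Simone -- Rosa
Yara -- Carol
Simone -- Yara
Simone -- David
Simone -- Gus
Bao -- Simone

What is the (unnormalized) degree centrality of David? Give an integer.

David is directly tied to Simone. That is 1 neighbor, so the degree of David is 1.

1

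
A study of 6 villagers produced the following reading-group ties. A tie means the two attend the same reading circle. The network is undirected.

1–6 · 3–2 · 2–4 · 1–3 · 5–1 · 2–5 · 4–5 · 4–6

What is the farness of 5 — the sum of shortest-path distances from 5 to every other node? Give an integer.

7

Distances from 5: 1:1, 2:1, 3:2, 4:1, 6:2.
Sum = 1 + 1 + 2 + 1 + 2 = 7.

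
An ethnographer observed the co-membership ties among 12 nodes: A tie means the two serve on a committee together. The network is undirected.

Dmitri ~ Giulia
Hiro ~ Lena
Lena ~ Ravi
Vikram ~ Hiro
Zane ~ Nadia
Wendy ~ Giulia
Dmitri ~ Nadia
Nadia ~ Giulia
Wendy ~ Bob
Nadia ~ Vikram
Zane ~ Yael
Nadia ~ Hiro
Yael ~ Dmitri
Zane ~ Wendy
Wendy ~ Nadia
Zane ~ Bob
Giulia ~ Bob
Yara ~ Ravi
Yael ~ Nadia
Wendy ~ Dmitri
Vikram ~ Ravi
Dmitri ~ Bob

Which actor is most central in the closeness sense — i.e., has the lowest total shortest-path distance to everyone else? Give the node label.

Nadia

Farness (sum of distances to all others) for each node — Bob:27, Dmitri:21, Giulia:22, Hiro:21, Lena:27, Nadia:16, Ravi:26, Vikram:20, Wendy:21, Yael:23, Yara:36, Zane:22.
The smallest farness is 16, for Nadia, so Nadia has the highest closeness.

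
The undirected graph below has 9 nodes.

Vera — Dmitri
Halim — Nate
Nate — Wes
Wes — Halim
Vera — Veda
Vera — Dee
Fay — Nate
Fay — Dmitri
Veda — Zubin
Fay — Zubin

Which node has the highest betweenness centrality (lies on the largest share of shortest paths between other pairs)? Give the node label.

Unnormalized betweenness of each node: Dee:0, Dmitri:8, Fay:16, Halim:0, Nate:12, Veda:2, Vera:8, Wes:0, Zubin:4.
Fay has the largest value, 16, making it the main broker — the node through which the most shortest paths run.

Fay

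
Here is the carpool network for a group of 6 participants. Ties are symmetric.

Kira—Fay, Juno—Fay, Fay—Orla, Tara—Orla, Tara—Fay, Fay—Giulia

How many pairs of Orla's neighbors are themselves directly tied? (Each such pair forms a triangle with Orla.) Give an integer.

1

Orla's neighbors: Fay and Tara.
Neighbor pairs that are themselves tied: Orla–Fay–Tara. Each forms one triangle with Orla, for 1 in total.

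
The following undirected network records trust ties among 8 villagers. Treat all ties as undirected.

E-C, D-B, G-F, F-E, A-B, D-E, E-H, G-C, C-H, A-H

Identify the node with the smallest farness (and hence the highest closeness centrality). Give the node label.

Farness (sum of distances to all others) for each node — A:14, B:16, C:12, D:13, E:10, F:14, G:16, H:11.
The smallest farness is 10, for E, so E has the highest closeness.

E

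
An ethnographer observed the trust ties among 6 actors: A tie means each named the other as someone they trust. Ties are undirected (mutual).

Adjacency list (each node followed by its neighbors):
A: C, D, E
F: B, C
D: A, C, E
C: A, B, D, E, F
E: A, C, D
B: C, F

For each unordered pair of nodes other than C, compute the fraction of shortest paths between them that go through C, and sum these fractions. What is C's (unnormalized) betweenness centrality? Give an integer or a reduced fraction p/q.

Pairs whose geodesics pass through C — E–F: 1; E–B: 1; A–F: 1; A–B: 1; D–F: 1; D–B: 1.
All other pairs contribute 0.
Summing the contributions gives betweenness(C) = 6.

6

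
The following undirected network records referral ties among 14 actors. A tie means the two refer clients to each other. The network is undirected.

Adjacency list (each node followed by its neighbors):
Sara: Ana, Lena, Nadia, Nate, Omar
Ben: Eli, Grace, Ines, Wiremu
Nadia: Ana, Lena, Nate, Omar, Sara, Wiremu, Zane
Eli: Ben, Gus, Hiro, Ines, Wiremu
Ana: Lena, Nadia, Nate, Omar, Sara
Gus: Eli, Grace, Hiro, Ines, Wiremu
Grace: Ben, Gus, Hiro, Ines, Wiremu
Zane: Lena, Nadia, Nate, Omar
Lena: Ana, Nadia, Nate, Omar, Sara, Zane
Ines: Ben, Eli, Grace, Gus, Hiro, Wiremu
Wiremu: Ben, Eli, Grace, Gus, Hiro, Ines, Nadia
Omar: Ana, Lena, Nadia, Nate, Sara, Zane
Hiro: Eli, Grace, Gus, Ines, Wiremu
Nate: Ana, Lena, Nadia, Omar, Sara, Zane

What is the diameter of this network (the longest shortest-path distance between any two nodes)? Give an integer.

3

Eccentricity of each node (its greatest distance to any other): Ana:3, Ben:3, Eli:3, Grace:3, Gus:3, Hiro:3, Ines:3, Lena:3, Nadia:2, Nate:3, Omar:3, Sara:3, Wiremu:2, Zane:3.
The maximum eccentricity is 3, realized for instance by the pair Hiro–Nate via Hiro – Wiremu – Nadia – Nate. So the diameter is 3.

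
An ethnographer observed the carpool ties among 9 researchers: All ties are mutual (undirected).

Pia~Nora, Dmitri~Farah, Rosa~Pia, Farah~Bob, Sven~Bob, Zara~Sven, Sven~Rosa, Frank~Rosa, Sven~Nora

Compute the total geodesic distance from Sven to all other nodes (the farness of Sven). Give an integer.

Distances from Sven: Bob:1, Dmitri:3, Farah:2, Frank:2, Nora:1, Pia:2, Rosa:1, Zara:1.
Sum = 1 + 3 + 2 + 2 + 1 + 2 + 1 + 1 = 13.

13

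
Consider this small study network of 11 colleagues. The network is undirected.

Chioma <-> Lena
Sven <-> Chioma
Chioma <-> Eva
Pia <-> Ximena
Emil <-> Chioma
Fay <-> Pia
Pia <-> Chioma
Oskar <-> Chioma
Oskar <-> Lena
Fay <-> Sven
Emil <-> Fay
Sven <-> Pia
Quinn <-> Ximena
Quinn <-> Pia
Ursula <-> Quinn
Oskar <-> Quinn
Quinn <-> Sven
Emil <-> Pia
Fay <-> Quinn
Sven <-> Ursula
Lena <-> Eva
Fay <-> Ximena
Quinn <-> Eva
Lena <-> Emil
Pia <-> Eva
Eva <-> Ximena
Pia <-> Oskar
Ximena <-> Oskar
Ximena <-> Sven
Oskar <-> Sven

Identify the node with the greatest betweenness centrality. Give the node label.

Unnormalized betweenness of each node: Chioma:53/20, Emil:19/12, Eva:2, Fay:26/15, Lena:13/15, Oskar:11/4, Pia:64/15, Quinn:74/15, Sven:311/60, Ursula:0, Ximena:31/30.
Sven has the largest value, 311/60, making it the main broker — the node through which the most shortest paths run.

Sven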